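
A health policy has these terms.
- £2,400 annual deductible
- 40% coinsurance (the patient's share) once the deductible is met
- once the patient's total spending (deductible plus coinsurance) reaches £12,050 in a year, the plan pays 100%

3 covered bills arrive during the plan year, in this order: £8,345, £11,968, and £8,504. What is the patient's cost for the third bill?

Claim 1 — £8,345: deductible takes £2,400, £5,945 remains; patient's 40% is £2,378. Cost to patient: £4,778. OOP to date £4,778.
Claim 2 — £11,968: deductible met; 40% of £11,968 = £4,787.20. Cost to patient: £4,787.20. OOP to date £9,565.20.
Claim 3 — £8,504: deductible already satisfied, so patient's share is 40% × £8,504 = £3,401.60. Adding that to £9,565.20 gives £12,966.80, past the £12,050 cap; patient pays only £12,050 − £9,565.20 = £2,484.80.

£2,484.80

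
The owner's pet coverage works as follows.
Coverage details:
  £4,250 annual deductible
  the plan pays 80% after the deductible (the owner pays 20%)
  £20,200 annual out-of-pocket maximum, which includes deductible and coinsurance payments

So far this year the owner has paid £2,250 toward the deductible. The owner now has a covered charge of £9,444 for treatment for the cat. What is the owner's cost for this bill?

£3,488.80

Remaining deductible: £4,250 − £2,250 = £2,000.
That leaves £9,444 − £2,000 = £7,444 for coinsurance.
Owner's 20% share of £7,444 is £1,488.80.
So the owner owes £2,000 + £1,488.80 = £3,488.80 before any cap.
Cumulative spending £2,250 + £3,488.80 = £5,738.80 stays under the £20,200 maximum.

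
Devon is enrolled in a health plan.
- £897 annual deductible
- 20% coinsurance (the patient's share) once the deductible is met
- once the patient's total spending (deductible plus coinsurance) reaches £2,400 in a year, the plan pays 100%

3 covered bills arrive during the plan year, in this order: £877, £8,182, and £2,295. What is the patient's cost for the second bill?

Claim 1 (£877): all of it applies to the deductible. Cost to patient: £877. OOP to date £877.
Claim 2 (£8,182): £20 to deductible, leaving £8,162; patient's 20% is £1,632.40. Deductible plus coinsurance: £20 + £1,632.40 = £1,652.40. Adding that to £877 gives £2,529.40, past the £2,400 cap; patient pays only £2,400 − £877 = £1,523.

£1,523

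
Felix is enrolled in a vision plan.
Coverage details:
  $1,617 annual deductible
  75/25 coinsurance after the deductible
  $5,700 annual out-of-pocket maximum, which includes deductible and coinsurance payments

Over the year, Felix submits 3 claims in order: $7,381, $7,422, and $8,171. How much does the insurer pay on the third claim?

Claim 1 ($7,381): deductible takes $1,617, $5,764 remains; 25% of $5,764 = $1,441. Member pays $3,058; OOP now $3,058. Insurer: $7,381 − $3,058 = $4,323.
Claim 2 ($7,422): deductible met; 25% of $7,422 = $1,855.50. Member pays $1,855.50; OOP now $4,913.50. Insurer: $7,422 − $1,855.50 = $5,566.50.
Claim 3 ($8,171): 25% coinsurance on $8,171 = $2,042.75. Adding that to $4,913.50 gives $6,956.25, past the $5,700 cap; member pays only $5,700 − $4,913.50 = $786.50. Insurer: $8,171 − $786.50 = $7,384.50.

$7,384.50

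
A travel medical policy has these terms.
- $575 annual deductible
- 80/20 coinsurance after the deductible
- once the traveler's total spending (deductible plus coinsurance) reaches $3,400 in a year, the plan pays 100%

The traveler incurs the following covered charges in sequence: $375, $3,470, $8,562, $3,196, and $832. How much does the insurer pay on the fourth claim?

$2,737.40

Claim 1 — $375: fully absorbed by the deductible. Cost to traveler: $375. OOP to date $375. Plan pays $375 − $375 = $0.
Claim 2 — $3,470: $200 finishes the deductible; $3,270 goes to coinsurance; traveler's 20% is $654. Cost to traveler: $854. OOP to date $1,229. Insurer: $3,470 − $854 = $2,616.
Claim 3 — $8,562: deductible met; 20% of $8,562 = $1,712.40. Traveler pays $1,712.40; OOP now $2,941.40. Insurer: $8,562 − $1,712.40 = $6,849.60.
Claim 4 — $3,196: deductible met; 20% of $3,196 = $639.20. OOP would hit $3,580.60 > $3,400, so the cap limits the traveler to $3,400 − $2,941.40 = $458.60. Plan pays $3,196 − $458.60 = $2,737.40.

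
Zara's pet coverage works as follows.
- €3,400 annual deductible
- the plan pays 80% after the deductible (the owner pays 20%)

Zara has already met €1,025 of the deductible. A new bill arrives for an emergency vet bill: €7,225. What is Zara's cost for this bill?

€1,025 of the €3,400 deductible is already met, leaving €2,375.
That leaves €7,225 − €2,375 = €4,850 for coinsurance.
Coinsurance: €4,850 × 20% = €970.
So the owner owes €2,375 + €970 = €3,345.

€3,345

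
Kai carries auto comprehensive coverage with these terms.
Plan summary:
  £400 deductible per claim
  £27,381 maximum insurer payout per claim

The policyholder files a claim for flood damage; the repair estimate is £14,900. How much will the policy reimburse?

£14,500

After the deductible, £14,900 − £400 = £14,500 remains.
£14,500 ≤ £27,381, so the limit doesn't bind; insurer pays £14,500.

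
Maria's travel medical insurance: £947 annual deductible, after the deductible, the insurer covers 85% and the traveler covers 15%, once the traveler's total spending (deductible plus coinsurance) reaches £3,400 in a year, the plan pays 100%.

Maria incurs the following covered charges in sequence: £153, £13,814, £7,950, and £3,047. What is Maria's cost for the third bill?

Bill 1, £153: all of it applies to the deductible. Cost to traveler: £153. OOP to date £153.
Bill 2, £13,814: deductible takes £794, £13,020 remains; 15% of £13,020 = £1,953. Cost to traveler: £2,747. OOP to date £2,900.
Bill 3, £7,950: deductible met; 15% of £7,950 = £1,192.50. OOP would hit £4,092.50 > £3,400, so the cap limits the traveler to £3,400 − £2,900 = £500.

£500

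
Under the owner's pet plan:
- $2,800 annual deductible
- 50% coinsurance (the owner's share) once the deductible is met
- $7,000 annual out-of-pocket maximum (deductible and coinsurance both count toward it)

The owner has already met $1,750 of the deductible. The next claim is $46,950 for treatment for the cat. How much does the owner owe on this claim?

$1,750 of the $2,800 deductible is already met, leaving $1,050.
The remaining $45,900 (= $46,950 − $1,050) moves to coinsurance.
Owner's 50% share of $45,900 is $22,950.
That puts the owner's cost at $1,050 + $22,950 = $24,000 before any cap.
Year-to-date out-of-pocket would reach $1,750 + $24,000 = $25,750, above the $7,000 maximum, so the owner pays only $7,000 − $1,750 = $5,250.

$5,250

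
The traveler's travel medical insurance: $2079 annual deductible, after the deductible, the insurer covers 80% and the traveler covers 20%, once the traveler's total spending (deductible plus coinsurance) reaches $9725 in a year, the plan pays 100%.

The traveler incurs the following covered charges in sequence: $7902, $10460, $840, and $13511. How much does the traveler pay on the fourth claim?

$2702.20

Bill 1, $7902: deductible takes $2079, $5823 remains; 20% of $5823 = $1164.60. Traveler owes $3243.60 (running OOP $3243.60).
Bill 2, $10460: deductible already satisfied, so traveler's share is 20% × $10460 = $2092. Traveler owes $2092 (running OOP $5335.60).
Bill 3, $840: 20% coinsurance on $840 = $168. Traveler owes $168 (running OOP $5503.60).
Bill 4, $13511: deductible already satisfied, so traveler's share is 20% × $13511 = $2702.20. Cost to traveler: $2702.20. OOP to date $8205.80.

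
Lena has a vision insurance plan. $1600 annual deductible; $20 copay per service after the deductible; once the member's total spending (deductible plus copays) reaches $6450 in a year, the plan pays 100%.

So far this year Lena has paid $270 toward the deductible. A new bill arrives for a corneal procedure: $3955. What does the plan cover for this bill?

$2605

$270 of the $1600 deductible is already met, leaving $1330.
After the $1330 deductible portion, $3955 − $1330 = $2625 is subject to the copay.
Copay on this service: $20.
So the member owes $1330 + $20 = $1350 before any cap.
Cumulative spending $270 + $1350 = $1620 stays under the $6450 maximum.
The insurer covers the remainder: $3955 − $1350 = $2605.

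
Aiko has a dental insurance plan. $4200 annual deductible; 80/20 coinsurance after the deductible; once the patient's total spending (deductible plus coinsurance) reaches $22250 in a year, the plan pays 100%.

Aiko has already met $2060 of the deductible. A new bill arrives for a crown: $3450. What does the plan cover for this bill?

$1048

$2060 of the $4200 deductible is already met, leaving $2140.
The remaining $1310 (= $3450 − $2140) moves to coinsurance.
20% of $1310 = $262 falls to the patient.
That puts the patient's cost at $2140 + $262 = $2402 before any cap.
Year-to-date out-of-pocket becomes $2060 + $2402 = $4462, still under the $22250 maximum, so no cap applies.
Insurer pays the balance: $3450 − $2402 = $1048.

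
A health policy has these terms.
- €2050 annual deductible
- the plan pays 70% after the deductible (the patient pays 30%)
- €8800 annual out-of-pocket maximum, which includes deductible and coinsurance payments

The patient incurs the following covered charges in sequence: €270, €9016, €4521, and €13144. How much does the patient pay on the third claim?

Bill 1, €270: fully absorbed by the deductible. Cost to patient: €270. OOP to date €270.
Bill 2, €9016: €1780 to deductible, leaving €7236; coinsurance €7236 × 30% = €2170.80. Patient owes €3950.80 (running OOP €4220.80).
Bill 3, €4521: 30% coinsurance on €4521 = €1356.30. Cost to patient: €1356.30. OOP to date €5577.10.

€1356.30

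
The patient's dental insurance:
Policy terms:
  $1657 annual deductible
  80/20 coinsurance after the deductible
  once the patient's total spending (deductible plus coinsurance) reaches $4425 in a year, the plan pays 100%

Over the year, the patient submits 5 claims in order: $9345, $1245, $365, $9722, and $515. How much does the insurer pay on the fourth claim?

#1 ($9345): $1657 finishes the deductible; $7688 goes to coinsurance; coinsurance $7688 × 20% = $1537.60. Cost to patient: $3194.60. OOP to date $3194.60. Plan pays $9345 − $3194.60 = $6150.40.
#2 ($1245): deductible met; 20% of $1245 = $249. Cost to patient: $249. OOP to date $3443.60. Plan pays $1245 − $249 = $996.
#3 ($365): deductible met; 20% of $365 = $73. Patient pays $73; OOP now $3516.60. Insurer: $365 − $73 = $292.
#4 ($9722): 20% coinsurance on $9722 = $1944.40. Adding that to $3516.60 gives $5461, past the $4425 cap; patient pays only $4425 − $3516.60 = $908.40. Plan pays $9722 − $908.40 = $8813.60.

$8813.60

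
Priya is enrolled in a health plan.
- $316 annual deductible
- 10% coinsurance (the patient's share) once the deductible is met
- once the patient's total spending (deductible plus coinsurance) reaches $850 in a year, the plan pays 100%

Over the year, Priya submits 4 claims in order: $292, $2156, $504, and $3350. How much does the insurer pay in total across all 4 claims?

Bill 1, $292: all of it applies to the deductible. Patient pays $292; OOP now $292. Plan pays $292 − $292 = $0.
Bill 2, $2156: deductible takes $24, $2132 remains; 10% of $2132 = $213.20. Cost to patient: $237.20. OOP to date $529.20. Insurer: $2156 − $237.20 = $1918.80.
Bill 3, $504: deductible already satisfied, so patient's share is 10% × $504 = $50.40. Patient pays $50.40; OOP now $579.60. Plan pays $504 − $50.40 = $453.60.
Bill 4, $3350: 10% coinsurance on $3350 = $335. OOP would hit $914.60 > $850, so the cap limits the patient to $850 − $579.60 = $270.40. Insurer: $3350 − $270.40 = $3079.60.
Insurer total = bills − patient's total = $6302 − $850 = $5452.

$5452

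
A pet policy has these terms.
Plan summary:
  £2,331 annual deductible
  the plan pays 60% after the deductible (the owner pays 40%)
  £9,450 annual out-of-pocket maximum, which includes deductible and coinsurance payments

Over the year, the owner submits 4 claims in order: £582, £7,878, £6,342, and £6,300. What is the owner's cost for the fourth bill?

Bill 1, £582: fully absorbed by the deductible. Owner owes £582 (running OOP £582).
Bill 2, £7,878: deductible takes £1,749, £6,129 remains; 40% of £6,129 = £2,451.60. Owner owes £4,200.60 (running OOP £4,782.60).
Bill 3, £6,342: deductible already satisfied, so owner's share is 40% × £6,342 = £2,536.80. Owner pays £2,536.80; OOP now £7,319.40.
Bill 4, £6,300: deductible already satisfied, so owner's share is 40% × £6,300 = £2,520. OOP would hit £9,839.40 > £9,450, so the cap limits the owner to £9,450 − £7,319.40 = £2,130.60.

£2,130.60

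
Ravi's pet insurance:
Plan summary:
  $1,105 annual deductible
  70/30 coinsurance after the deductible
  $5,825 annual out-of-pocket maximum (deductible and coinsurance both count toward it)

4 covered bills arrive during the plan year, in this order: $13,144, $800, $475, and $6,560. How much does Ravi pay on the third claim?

$142.50

#1 ($13,144): deductible takes $1,105, $12,039 remains; 30% of $12,039 = $3,611.70. Owner owes $4,716.70 (running OOP $4,716.70).
#2 ($800): deductible met; 30% of $800 = $240. Owner pays $240; OOP now $4,956.70.
#3 ($475): deductible met; 30% of $475 = $142.50. Owner owes $142.50 (running OOP $5,099.20).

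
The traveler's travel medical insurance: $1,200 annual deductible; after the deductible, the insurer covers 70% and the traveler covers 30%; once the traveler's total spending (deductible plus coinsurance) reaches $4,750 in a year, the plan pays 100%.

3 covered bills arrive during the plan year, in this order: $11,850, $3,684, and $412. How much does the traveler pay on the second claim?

$355

Claim 1 — $11,850: $1,200 to deductible, leaving $10,650; 30% of $10,650 = $3,195. Cost to traveler: $4,395. OOP to date $4,395.
Claim 2 — $3,684: 30% coinsurance on $3,684 = $1,105.20. OOP would hit $5,500.20 > $4,750, so the cap limits the traveler to $4,750 − $4,395 = $355.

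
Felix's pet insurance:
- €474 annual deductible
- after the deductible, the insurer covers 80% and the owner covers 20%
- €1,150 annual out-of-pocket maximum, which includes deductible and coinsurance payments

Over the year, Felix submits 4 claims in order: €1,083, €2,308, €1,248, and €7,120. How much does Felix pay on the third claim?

€92.60

#1 (€1,083): €474 finishes the deductible; €609 goes to coinsurance; coinsurance €609 × 20% = €121.80. Cost to owner: €595.80. OOP to date €595.80.
#2 (€2,308): 20% coinsurance on €2,308 = €461.60. Owner pays €461.60; OOP now €1,057.40.
#3 (€1,248): 20% coinsurance on €1,248 = €249.60. That would push OOP to €1,307, over the €1,150 cap, so owner pays €1,150 − €1,057.40 = €92.60.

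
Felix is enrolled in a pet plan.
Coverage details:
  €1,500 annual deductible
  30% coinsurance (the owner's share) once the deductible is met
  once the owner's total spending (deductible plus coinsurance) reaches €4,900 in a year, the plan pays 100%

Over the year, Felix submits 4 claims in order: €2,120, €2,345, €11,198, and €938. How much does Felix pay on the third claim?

€2,510.50

Claim 1 (€2,120): €1,500 finishes the deductible; €620 goes to coinsurance; 30% of €620 = €186. Owner pays €1,686; OOP now €1,686.
Claim 2 (€2,345): deductible met; 30% of €2,345 = €703.50. Owner pays €703.50; OOP now €2,389.50.
Claim 3 (€11,198): 30% coinsurance on €11,198 = €3,359.40. OOP would hit €5,748.90 > €4,900, so the cap limits the owner to €4,900 − €2,389.50 = €2,510.50.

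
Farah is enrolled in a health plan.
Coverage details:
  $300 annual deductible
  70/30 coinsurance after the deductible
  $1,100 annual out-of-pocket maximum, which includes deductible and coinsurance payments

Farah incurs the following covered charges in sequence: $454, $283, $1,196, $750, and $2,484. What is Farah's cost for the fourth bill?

Bill 1, $454: $300 to deductible, leaving $154; patient's 30% is $46.20. Patient pays $346.20; OOP now $346.20.
Bill 2, $283: deductible already satisfied, so patient's share is 30% × $283 = $84.90. Patient owes $84.90 (running OOP $431.10).
Bill 3, $1,196: deductible already satisfied, so patient's share is 30% × $1,196 = $358.80. Cost to patient: $358.80. OOP to date $789.90.
Bill 4, $750: deductible already satisfied, so patient's share is 30% × $750 = $225. Patient owes $225 (running OOP $1,014.90).

$225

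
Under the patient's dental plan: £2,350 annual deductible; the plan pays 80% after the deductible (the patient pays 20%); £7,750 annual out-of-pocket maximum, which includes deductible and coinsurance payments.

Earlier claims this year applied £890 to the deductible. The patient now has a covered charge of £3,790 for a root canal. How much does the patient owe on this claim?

£1,926

Deductible still to meet: £2,350 − £890 = £1,460.
That leaves £3,790 − £1,460 = £2,330 for coinsurance.
20% of £2,330 = £466 falls to the patient.
Patient responsibility before any cap: £1,460 + £466 = £1,926.
Cumulative spending £890 + £1,926 = £2,816 stays under the £7,750 maximum.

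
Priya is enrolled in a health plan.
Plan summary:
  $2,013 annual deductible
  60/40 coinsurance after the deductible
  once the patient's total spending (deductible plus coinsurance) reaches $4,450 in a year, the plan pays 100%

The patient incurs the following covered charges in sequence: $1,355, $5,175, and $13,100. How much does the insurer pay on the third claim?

$12,469.80

#1 ($1,355): fully absorbed by the deductible. Cost to patient: $1,355. OOP to date $1,355. Plan pays $1,355 − $1,355 = $0.
#2 ($5,175): deductible takes $658, $4,517 remains; coinsurance $4,517 × 40% = $1,806.80. Patient pays $2,464.80; OOP now $3,819.80. Insurer: $5,175 − $2,464.80 = $2,710.20.
#3 ($13,100): 40% coinsurance on $13,100 = $5,240. That would push OOP to $9,059.80, over the $4,450 cap, so patient pays $4,450 − $3,819.80 = $630.20. Plan pays $13,100 − $630.20 = $12,469.80.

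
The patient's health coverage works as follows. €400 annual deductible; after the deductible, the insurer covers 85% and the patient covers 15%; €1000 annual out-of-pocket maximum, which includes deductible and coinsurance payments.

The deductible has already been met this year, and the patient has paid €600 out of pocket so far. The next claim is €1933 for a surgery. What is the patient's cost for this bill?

€289.95

The deductible is already satisfied, so the full bill goes to coinsurance.
Patient's 15% share of €1933 is €289.95.
Year-to-date out-of-pocket becomes €600 + €289.95 = €889.95, still under the €1000 maximum, so no cap applies.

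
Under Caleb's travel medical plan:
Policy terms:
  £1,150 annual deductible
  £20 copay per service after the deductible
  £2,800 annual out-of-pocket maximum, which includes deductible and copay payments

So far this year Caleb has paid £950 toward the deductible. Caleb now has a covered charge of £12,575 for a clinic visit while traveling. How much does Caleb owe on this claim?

Deductible still to meet: £1,150 − £950 = £200.
That leaves £12,575 − £200 = £12,375 for the copay.
Copay on this service: £20.
That puts the traveler's cost at £200 + £20 = £220 before any cap.
Cumulative spending £950 + £220 = £1,170 stays under the £2,800 maximum.

£220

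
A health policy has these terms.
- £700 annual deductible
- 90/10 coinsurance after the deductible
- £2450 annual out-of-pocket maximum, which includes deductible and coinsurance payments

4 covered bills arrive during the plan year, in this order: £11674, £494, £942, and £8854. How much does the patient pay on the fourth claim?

£509

Claim 1 — £11674: deductible takes £700, £10974 remains; coinsurance £10974 × 10% = £1097.40. Patient pays £1797.40; OOP now £1797.40.
Claim 2 — £494: 10% coinsurance on £494 = £49.40. Cost to patient: £49.40. OOP to date £1846.80.
Claim 3 — £942: 10% coinsurance on £942 = £94.20. Patient pays £94.20; OOP now £1941.
Claim 4 — £8854: deductible met; 10% of £8854 = £885.40. OOP would hit £2826.40 > £2450, so the cap limits the patient to £2450 − £1941 = £509.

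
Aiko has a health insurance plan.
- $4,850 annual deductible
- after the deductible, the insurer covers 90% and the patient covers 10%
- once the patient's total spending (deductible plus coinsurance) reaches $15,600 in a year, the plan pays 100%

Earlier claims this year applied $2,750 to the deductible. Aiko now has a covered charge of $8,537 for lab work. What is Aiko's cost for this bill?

$2,743.70

$2,750 of the $4,850 deductible is already met, leaving $2,100.
After the $2,100 deductible portion, $8,537 − $2,100 = $6,437 is subject to coinsurance.
10% of $6,437 = $643.70 falls to the patient.
That puts the patient's cost at $2,100 + $643.70 = $2,743.70 before any cap.
Cumulative spending $2,750 + $2,743.70 = $5,493.70 stays under the $15,600 maximum.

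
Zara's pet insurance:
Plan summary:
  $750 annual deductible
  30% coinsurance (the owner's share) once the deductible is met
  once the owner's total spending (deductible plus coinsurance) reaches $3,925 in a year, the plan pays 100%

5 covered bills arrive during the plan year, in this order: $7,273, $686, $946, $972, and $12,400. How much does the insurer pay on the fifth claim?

$11,963.10

Claim 1 — $7,273: deductible takes $750, $6,523 remains; coinsurance $6,523 × 30% = $1,956.90. Owner pays $2,706.90; OOP now $2,706.90. Plan pays $7,273 − $2,706.90 = $4,566.10.
Claim 2 — $686: deductible already satisfied, so owner's share is 30% × $686 = $205.80. Owner owes $205.80 (running OOP $2,912.70). Insurer: $686 − $205.80 = $480.20.
Claim 3 — $946: 30% coinsurance on $946 = $283.80. Owner pays $283.80; OOP now $3,196.50. Insurer: $946 − $283.80 = $662.20.
Claim 4 — $972: deductible already satisfied, so owner's share is 30% × $972 = $291.60. Owner owes $291.60 (running OOP $3,488.10). Insurer: $972 − $291.60 = $680.40.
Claim 5 — $12,400: 30% coinsurance on $12,400 = $3,720. OOP would hit $7,208.10 > $3,925, so the cap limits the owner to $3,925 − $3,488.10 = $436.90. Insurer: $12,400 − $436.90 = $11,963.10.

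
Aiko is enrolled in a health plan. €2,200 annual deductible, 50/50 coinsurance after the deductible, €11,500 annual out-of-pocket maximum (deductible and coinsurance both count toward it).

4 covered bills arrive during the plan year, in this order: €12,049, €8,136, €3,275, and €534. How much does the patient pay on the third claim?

Bill 1, €12,049: €2,200 to deductible, leaving €9,849; 50% of €9,849 = €4,924.50. Cost to patient: €7,124.50. OOP to date €7,124.50.
Bill 2, €8,136: 50% coinsurance on €8,136 = €4,068. Patient owes €4,068 (running OOP €11,192.50).
Bill 3, €3,275: deductible met; 50% of €3,275 = €1,637.50. Adding that to €11,192.50 gives €12,830, past the €11,500 cap; patient pays only €11,500 − €11,192.50 = €307.50.

€307.50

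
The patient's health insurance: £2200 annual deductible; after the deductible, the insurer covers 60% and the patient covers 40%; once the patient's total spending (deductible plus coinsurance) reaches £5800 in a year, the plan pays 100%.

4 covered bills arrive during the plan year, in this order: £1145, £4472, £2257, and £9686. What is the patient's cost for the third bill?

£902.80

Claim 1 (£1145): all of it applies to the deductible. Patient owes £1145 (running OOP £1145).
Claim 2 (£4472): £1055 to deductible, leaving £3417; patient's 40% is £1366.80. Cost to patient: £2421.80. OOP to date £3566.80.
Claim 3 (£2257): 40% coinsurance on £2257 = £902.80. Cost to patient: £902.80. OOP to date £4469.60.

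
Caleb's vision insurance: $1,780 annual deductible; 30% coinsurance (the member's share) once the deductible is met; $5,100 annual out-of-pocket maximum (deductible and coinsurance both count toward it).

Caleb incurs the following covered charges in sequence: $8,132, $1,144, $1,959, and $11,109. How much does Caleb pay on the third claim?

#1 ($8,132): deductible takes $1,780, $6,352 remains; coinsurance $6,352 × 30% = $1,905.60. Member pays $3,685.60; OOP now $3,685.60.
#2 ($1,144): 30% coinsurance on $1,144 = $343.20. Member owes $343.20 (running OOP $4,028.80).
#3 ($1,959): deductible already satisfied, so member's share is 30% × $1,959 = $587.70. Member pays $587.70; OOP now $4,616.50.

$587.70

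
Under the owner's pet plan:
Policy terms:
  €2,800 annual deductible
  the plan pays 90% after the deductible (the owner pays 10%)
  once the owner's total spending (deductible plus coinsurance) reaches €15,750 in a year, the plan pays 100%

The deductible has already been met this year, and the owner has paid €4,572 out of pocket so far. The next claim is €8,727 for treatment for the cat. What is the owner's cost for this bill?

€872.70

The deductible is already satisfied, so the full bill goes to coinsurance.
10% of €8,727 = €872.70 falls to the owner.
Year-to-date out-of-pocket becomes €4,572 + €872.70 = €5,444.70, still under the €15,750 maximum, so no cap applies.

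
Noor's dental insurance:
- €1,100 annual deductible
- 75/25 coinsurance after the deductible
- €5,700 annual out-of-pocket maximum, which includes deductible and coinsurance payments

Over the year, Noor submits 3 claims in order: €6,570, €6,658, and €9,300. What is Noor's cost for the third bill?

€1,568

Claim 1 — €6,570: €1,100 to deductible, leaving €5,470; 25% of €5,470 = €1,367.50. Patient owes €2,467.50 (running OOP €2,467.50).
Claim 2 — €6,658: 25% coinsurance on €6,658 = €1,664.50. Cost to patient: €1,664.50. OOP to date €4,132.
Claim 3 — €9,300: deductible met; 25% of €9,300 = €2,325. That would push OOP to €6,457, over the €5,700 cap, so patient pays €5,700 − €4,132 = €1,568.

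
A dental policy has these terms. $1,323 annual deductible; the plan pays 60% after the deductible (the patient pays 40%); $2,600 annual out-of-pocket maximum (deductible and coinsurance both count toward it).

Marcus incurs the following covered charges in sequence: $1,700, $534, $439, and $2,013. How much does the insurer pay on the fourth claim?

Claim 1 — $1,700: deductible takes $1,323, $377 remains; coinsurance $377 × 40% = $150.80. Cost to patient: $1,473.80. OOP to date $1,473.80. Plan pays $1,700 − $1,473.80 = $226.20.
Claim 2 — $534: deductible met; 40% of $534 = $213.60. Cost to patient: $213.60. OOP to date $1,687.40. Plan pays $534 − $213.60 = $320.40.
Claim 3 — $439: deductible already satisfied, so patient's share is 40% × $439 = $175.60. Patient owes $175.60 (running OOP $1,863). Plan pays $439 − $175.60 = $263.40.
Claim 4 — $2,013: deductible met; 40% of $2,013 = $805.20. Adding that to $1,863 gives $2,668.20, past the $2,600 cap; patient pays only $2,600 − $1,863 = $737. Plan pays $2,013 − $737 = $1,276.

$1,276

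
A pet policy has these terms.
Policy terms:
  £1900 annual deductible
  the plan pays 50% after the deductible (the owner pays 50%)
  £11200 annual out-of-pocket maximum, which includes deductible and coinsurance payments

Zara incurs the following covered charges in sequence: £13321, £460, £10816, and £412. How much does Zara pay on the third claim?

Claim 1 — £13321: deductible takes £1900, £11421 remains; coinsurance £11421 × 50% = £5710.50. Owner owes £7610.50 (running OOP £7610.50).
Claim 2 — £460: deductible met; 50% of £460 = £230. Cost to owner: £230. OOP to date £7840.50.
Claim 3 — £10816: 50% coinsurance on £10816 = £5408. That would push OOP to £13248.50, over the £11200 cap, so owner pays £11200 − £7840.50 = £3359.50.

£3359.50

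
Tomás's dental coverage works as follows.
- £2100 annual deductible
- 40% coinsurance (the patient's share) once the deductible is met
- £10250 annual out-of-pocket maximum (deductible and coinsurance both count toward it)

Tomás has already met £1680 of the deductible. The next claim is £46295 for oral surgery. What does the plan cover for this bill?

£37725

Remaining deductible: £2100 − £1680 = £420.
After the £420 deductible portion, £46295 − £420 = £45875 is subject to coinsurance.
Patient's 40% share of £45875 is £18350.
That puts the patient's cost at £420 + £18350 = £18770 before any cap.
Year-to-date out-of-pocket would reach £1680 + £18770 = £20450, above the £10250 maximum, so the patient pays only £10250 − £1680 = £8570.
The plan picks up £46295 − £8570 = £37725.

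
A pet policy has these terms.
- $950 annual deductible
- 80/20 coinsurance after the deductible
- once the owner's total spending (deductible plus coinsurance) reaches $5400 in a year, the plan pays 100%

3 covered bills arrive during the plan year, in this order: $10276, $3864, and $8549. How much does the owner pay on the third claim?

$1709.80

Claim 1 — $10276: $950 to deductible, leaving $9326; owner's 20% is $1865.20. Cost to owner: $2815.20. OOP to date $2815.20.
Claim 2 — $3864: 20% coinsurance on $3864 = $772.80. Owner owes $772.80 (running OOP $3588).
Claim 3 — $8549: deductible met; 20% of $8549 = $1709.80. Owner owes $1709.80 (running OOP $5297.80).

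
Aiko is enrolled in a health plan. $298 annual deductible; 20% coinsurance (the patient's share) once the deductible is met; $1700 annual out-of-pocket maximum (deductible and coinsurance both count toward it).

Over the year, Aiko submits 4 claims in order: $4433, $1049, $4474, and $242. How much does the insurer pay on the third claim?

$4108.80

Claim 1 ($4433): $298 to deductible, leaving $4135; 20% of $4135 = $827. Cost to patient: $1125. OOP to date $1125. Insurer: $4433 − $1125 = $3308.
Claim 2 ($1049): deductible met; 20% of $1049 = $209.80. Cost to patient: $209.80. OOP to date $1334.80. Insurer: $1049 − $209.80 = $839.20.
Claim 3 ($4474): 20% coinsurance on $4474 = $894.80. That would push OOP to $2229.60, over the $1700 cap, so patient pays $1700 − $1334.80 = $365.20. Plan pays $4474 − $365.20 = $4108.80.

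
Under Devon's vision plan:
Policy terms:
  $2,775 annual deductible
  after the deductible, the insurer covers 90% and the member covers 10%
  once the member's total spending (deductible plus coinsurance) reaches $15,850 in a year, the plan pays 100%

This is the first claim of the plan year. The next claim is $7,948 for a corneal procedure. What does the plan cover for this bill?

$4,655.70

Nothing has been paid toward the $2,775 deductible, so the first $2,775 of this charge is applied there.
After the $2,775 deductible portion, $7,948 − $2,775 = $5,173 is subject to coinsurance.
10% of $5,173 = $517.30 falls to the member.
So the member owes $2,775 + $517.30 = $3,292.30 before any cap.
Year-to-date out-of-pocket becomes $0 + $3,292.30 = $3,292.30, still under the $15,850 maximum, so no cap applies.
The plan picks up $7,948 − $3,292.30 = $4,655.70.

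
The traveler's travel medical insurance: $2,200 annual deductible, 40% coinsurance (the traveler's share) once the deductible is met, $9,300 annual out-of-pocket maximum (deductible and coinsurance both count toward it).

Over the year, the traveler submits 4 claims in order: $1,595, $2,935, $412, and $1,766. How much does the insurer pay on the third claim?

$247.20

#1 ($1,595): entire amount goes to the deductible. Traveler owes $1,595 (running OOP $1,595). Plan pays $1,595 − $1,595 = $0.
#2 ($2,935): $605 finishes the deductible; $2,330 goes to coinsurance; traveler's 40% is $932. Cost to traveler: $1,537. OOP to date $3,132. Plan pays $2,935 − $1,537 = $1,398.
#3 ($412): deductible met; 40% of $412 = $164.80. Traveler owes $164.80 (running OOP $3,296.80). Plan pays $412 − $164.80 = $247.20.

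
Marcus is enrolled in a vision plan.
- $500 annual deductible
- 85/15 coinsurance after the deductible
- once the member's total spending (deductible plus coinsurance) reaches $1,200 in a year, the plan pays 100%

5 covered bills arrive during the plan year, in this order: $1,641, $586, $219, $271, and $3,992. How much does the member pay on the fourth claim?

Claim 1 ($1,641): $500 finishes the deductible; $1,141 goes to coinsurance; member's 15% is $171.15. Cost to member: $671.15. OOP to date $671.15.
Claim 2 ($586): deductible met; 15% of $586 = $87.90. Member owes $87.90 (running OOP $759.05).
Claim 3 ($219): deductible met; 15% of $219 = $32.85. Member owes $32.85 (running OOP $791.90).
Claim 4 ($271): 15% coinsurance on $271 = $40.65. Cost to member: $40.65. OOP to date $832.55.

$40.65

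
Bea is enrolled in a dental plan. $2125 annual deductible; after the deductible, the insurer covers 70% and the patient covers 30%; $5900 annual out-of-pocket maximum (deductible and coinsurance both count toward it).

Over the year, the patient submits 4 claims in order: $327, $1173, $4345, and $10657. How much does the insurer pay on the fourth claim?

$7998

Claim 1 ($327): fully absorbed by the deductible. Cost to patient: $327. OOP to date $327. Insurer: $327 − $327 = $0.
Claim 2 ($1173): fully absorbed by the deductible. Cost to patient: $1173. OOP to date $1500. Plan pays $1173 − $1173 = $0.
Claim 3 ($4345): $625 finishes the deductible; $3720 goes to coinsurance; 30% of $3720 = $1116. Patient pays $1741; OOP now $3241. Insurer: $4345 − $1741 = $2604.
Claim 4 ($10657): deductible met; 30% of $10657 = $3197.10. Adding that to $3241 gives $6438.10, past the $5900 cap; patient pays only $5900 − $3241 = $2659. Insurer: $10657 − $2659 = $7998.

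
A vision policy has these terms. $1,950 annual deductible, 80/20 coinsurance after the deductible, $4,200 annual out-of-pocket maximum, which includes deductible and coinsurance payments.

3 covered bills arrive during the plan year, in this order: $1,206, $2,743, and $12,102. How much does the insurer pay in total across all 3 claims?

$11,851

#1 ($1,206): fully absorbed by the deductible. Member owes $1,206 (running OOP $1,206). Plan pays $1,206 − $1,206 = $0.
#2 ($2,743): deductible takes $744, $1,999 remains; member's 20% is $399.80. Member pays $1,143.80; OOP now $2,349.80. Insurer: $2,743 − $1,143.80 = $1,599.20.
#3 ($12,102): deductible already satisfied, so member's share is 20% × $12,102 = $2,420.40. Adding that to $2,349.80 gives $4,770.20, past the $4,200 cap; member pays only $4,200 − $2,349.80 = $1,850.20. Insurer: $12,102 − $1,850.20 = $10,251.80.
Insurer total: $0 + $1,599.20 + $10,251.80 = $11,851.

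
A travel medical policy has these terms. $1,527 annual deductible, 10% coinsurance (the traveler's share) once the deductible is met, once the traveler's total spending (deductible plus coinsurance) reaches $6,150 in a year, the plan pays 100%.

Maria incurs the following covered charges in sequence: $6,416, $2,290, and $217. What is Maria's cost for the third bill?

Claim 1 ($6,416): deductible takes $1,527, $4,889 remains; coinsurance $4,889 × 10% = $488.90. Traveler owes $2,015.90 (running OOP $2,015.90).
Claim 2 ($2,290): deductible already satisfied, so traveler's share is 10% × $2,290 = $229. Traveler owes $229 (running OOP $2,244.90).
Claim 3 ($217): 10% coinsurance on $217 = $21.70. Traveler pays $21.70; OOP now $2,266.60.

$21.70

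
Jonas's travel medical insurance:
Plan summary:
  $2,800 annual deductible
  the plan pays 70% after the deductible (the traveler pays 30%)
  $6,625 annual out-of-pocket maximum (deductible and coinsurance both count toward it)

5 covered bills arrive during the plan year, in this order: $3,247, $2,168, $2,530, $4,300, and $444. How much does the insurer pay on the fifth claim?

$310.80

Bill 1, $3,247: deductible takes $2,800, $447 remains; traveler's 30% is $134.10. Cost to traveler: $2,934.10. OOP to date $2,934.10. Insurer: $3,247 − $2,934.10 = $312.90.
Bill 2, $2,168: 30% coinsurance on $2,168 = $650.40. Traveler owes $650.40 (running OOP $3,584.50). Insurer: $2,168 − $650.40 = $1,517.60.
Bill 3, $2,530: 30% coinsurance on $2,530 = $759. Cost to traveler: $759. OOP to date $4,343.50. Insurer: $2,530 − $759 = $1,771.
Bill 4, $4,300: deductible met; 30% of $4,300 = $1,290. Traveler owes $1,290 (running OOP $5,633.50). Insurer: $4,300 − $1,290 = $3,010.
Bill 5, $444: 30% coinsurance on $444 = $133.20. Traveler pays $133.20; OOP now $5,766.70. Insurer: $444 − $133.20 = $310.80.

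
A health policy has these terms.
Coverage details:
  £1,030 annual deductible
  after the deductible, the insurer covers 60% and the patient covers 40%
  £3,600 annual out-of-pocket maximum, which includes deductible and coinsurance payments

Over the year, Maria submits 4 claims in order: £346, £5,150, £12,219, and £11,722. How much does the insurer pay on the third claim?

£11,435.40

Claim 1 — £346: entire amount goes to the deductible. Patient pays £346; OOP now £346. Plan pays £346 − £346 = £0.
Claim 2 — £5,150: £684 to deductible, leaving £4,466; 40% of £4,466 = £1,786.40. Patient owes £2,470.40 (running OOP £2,816.40). Insurer: £5,150 − £2,470.40 = £2,679.60.
Claim 3 — £12,219: 40% coinsurance on £12,219 = £4,887.60. OOP would hit £7,704 > £3,600, so the cap limits the patient to £3,600 − £2,816.40 = £783.60. Insurer: £12,219 − £783.60 = £11,435.40.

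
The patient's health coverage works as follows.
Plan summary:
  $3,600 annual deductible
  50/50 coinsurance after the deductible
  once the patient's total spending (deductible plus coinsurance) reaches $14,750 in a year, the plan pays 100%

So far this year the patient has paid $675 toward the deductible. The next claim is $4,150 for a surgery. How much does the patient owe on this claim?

$3,537.50

Remaining deductible: $3,600 − $675 = $2,925.
That leaves $4,150 − $2,925 = $1,225 for coinsurance.
Patient's 50% share of $1,225 is $612.50.
That puts the patient's cost at $2,925 + $612.50 = $3,537.50 before any cap.
Year-to-date out-of-pocket becomes $675 + $3,537.50 = $4,212.50, still under the $14,750 maximum, so no cap applies.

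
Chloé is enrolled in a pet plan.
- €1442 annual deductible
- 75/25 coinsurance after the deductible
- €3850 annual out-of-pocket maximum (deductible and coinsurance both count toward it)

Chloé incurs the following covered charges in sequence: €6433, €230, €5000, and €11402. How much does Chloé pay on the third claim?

Bill 1, €6433: deductible takes €1442, €4991 remains; owner's 25% is €1247.75. Owner owes €2689.75 (running OOP €2689.75).
Bill 2, €230: deductible already satisfied, so owner's share is 25% × €230 = €57.50. Cost to owner: €57.50. OOP to date €2747.25.
Bill 3, €5000: deductible already satisfied, so owner's share is 25% × €5000 = €1250. Adding that to €2747.25 gives €3997.25, past the €3850 cap; owner pays only €3850 − €2747.25 = €1102.75.

€1102.75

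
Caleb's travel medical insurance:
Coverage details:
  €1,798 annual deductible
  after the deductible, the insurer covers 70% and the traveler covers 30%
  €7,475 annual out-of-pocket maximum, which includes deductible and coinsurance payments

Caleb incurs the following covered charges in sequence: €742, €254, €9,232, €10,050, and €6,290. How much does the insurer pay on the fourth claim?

Claim 1 (€742): fully absorbed by the deductible. Traveler owes €742 (running OOP €742). Insurer: €742 − €742 = €0.
Claim 2 (€254): entire amount goes to the deductible. Traveler owes €254 (running OOP €996). Plan pays €254 − €254 = €0.
Claim 3 (€9,232): deductible takes €802, €8,430 remains; coinsurance €8,430 × 30% = €2,529. Cost to traveler: €3,331. OOP to date €4,327. Insurer: €9,232 − €3,331 = €5,901.
Claim 4 (€10,050): deductible already satisfied, so traveler's share is 30% × €10,050 = €3,015. Traveler owes €3,015 (running OOP €7,342). Plan pays €10,050 − €3,015 = €7,035.

€7,035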